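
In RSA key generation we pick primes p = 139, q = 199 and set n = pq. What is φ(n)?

27324

φ(27661) = 27661 · (1 − 1/139) · (1 − 1/199)
       = 27661 · 27324/27661 = 27324.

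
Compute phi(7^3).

φ(7^3) = 7^2·(7−1) = 49·6 = 294.

294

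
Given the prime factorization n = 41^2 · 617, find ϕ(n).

φ(41^2) = 41^2 − 41^1 = 1681 − 41 = 1640.
φ(617) = 617 − 1 = 616.
φ(1037177) = 1640 × 616 = 1010240.

1010240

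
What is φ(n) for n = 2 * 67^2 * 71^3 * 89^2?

φ(2) = 2 − 1 = 1.
φ(67^2) = 67^1·(67−1) = 67·66 = 4422.
φ(71^3) = 71^2·(71−1) = 5041·70 = 352870.
φ(89^2) = 89^2 − 89^1 = 7921 − 89 = 7832.
Multiply: 1 · 4422 · 352870 · 7832 = 12220983408480.

12220983408480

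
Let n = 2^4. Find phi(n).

8

φ(16) = 16 · (1 − 1/2)
       = 16 · 1/2 = 8.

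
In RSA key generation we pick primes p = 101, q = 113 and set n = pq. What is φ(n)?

φ(n) = (p − 1)(q − 1) = (101−1)(113−1) = 100·112 = 11200.

11200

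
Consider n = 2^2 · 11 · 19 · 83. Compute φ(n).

29520

φ(69388) = 69388 · (1 − 1/2) · (1 − 1/11) · (1 − 1/19) · (1 − 1/83)
       = 69388 · 14760/34694 = 29520.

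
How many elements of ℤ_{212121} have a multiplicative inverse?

108864

Prime factorization: 212121 = 3**2 · 7**2 · 13 · 37.
φ(212121) = 212121 · (1 − 1/3) · (1 − 1/7) · (1 − 1/13) · (1 − 1/37)
       = 212121 · 5184/10101 = 108864.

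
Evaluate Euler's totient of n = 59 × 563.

φ(59) = 59 − 1 = 58.
φ(563) = 563 − 1 = 562.
Since φ is multiplicative, φ(33217) = 58 · 562 = 32596.

32596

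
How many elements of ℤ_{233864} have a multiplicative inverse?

First factor: 233864 = 2^3 · 23 · 31 · 41.
φ(233864) = 233864 · (1 − 1/2) · (1 − 1/23) · (1 − 1/31) · (1 − 1/41)
       = 233864 · 26400/58466 = 105600.

105600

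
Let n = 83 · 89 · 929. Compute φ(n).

6696448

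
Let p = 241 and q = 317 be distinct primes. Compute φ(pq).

φ(76397) = 76397 · (1 − 1/241) · (1 − 1/317)
       = 76397 · 75840/76397 = 75840.

75840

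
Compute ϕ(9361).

First factor: 9361 = 11 · 23 · 37.
φ(9361) = 9361 · (1 − 1/11) · (1 − 1/23) · (1 − 1/37)
       = 9361 · 7920/9361 = 7920.

7920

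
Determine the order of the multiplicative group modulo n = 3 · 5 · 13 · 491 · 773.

36314880

φ(3) = 3 − 1 = 2.
φ(5) = 5 − 1 = 4.
φ(13) = 13 − 1 = 12.
φ(491) = 491 − 1 = 490.
φ(773) = 773 − 1 = 772.
Multiply: 2 · 4 · 12 · 490 · 772 = 36314880.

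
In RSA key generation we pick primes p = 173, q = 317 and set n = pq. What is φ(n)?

φ(54841) = 54841 · (1 − 1/173) · (1 − 1/317)
       = 54841 · 54352/54841 = 54352.

54352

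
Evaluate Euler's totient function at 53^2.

φ(2809) = 2809 · (1 − 1/53)
       = 2809 · 52/53 = 2756.

2756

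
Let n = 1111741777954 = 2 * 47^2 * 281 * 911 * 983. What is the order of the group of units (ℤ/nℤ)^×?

540961803200

φ(2) = 2 − 1 = 1.
φ(47^2) = 47^1·(47−1) = 47·46 = 2162.
φ(281) = 281 − 1 = 280.
φ(911) = 911 − 1 = 910.
φ(983) = 983 − 1 = 982.
Since φ is multiplicative, φ(1111741777954) = 1 · 2162 · 280 · 910 · 982 = 540961803200.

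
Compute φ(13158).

4032

Factor 13158: 13158 = 2 * 3^2 * 17 * 43.
φ(13158) = 13158 · (1 − 1/2) · (1 − 1/3) · (1 − 1/17) · (1 − 1/43)
       = 13158 · 1344/4386 = 4032.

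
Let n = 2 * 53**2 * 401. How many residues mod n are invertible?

1102400

φ(2252818) = 2252818 · (1 − 1/2) · (1 − 1/53) · (1 − 1/401)
       = 2252818 · 20800/42506 = 1102400.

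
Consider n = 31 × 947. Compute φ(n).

φ(31) = 31 − 1 = 30.
φ(947) = 947 − 1 = 946.
Multiply: 30 · 946 = 28380.

28380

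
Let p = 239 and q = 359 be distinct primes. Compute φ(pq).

φ(n) = (p − 1)(q − 1) = (239−1)(359−1) = 238·358 = 85204.

85204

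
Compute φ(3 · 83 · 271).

44280

φ(3) = 3 − 1 = 2.
φ(83) = 83 − 1 = 82.
φ(271) = 271 − 1 = 270.
Multiply: 2 · 82 · 270 = 44280.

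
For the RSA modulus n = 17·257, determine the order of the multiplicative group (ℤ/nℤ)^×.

4096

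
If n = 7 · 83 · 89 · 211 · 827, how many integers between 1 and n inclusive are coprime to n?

φ(7) = 7 − 1 = 6.
φ(83) = 83 − 1 = 82.
φ(89) = 89 − 1 = 88.
φ(211) = 211 − 1 = 210.
φ(827) = 827 − 1 = 826.
Multiply: 6 · 82 · 88 · 210 · 826 = 7510124160.

7510124160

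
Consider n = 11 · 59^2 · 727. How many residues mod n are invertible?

φ(11) = 11 − 1 = 10.
φ(59^2) = 59^2 − 59^1 = 3481 − 59 = 3422.
φ(727) = 727 − 1 = 726.
φ(27837557) = 10 × 3422 × 726 = 24843720.

24843720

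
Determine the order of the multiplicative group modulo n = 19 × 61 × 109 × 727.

φ(91842637) = 91842637 · (1 − 1/19) · (1 − 1/61) · (1 − 1/109) · (1 − 1/727)
       = 91842637 · 84680640/91842637 = 84680640.

84680640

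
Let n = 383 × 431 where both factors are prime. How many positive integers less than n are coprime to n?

164260

φ(pq) = (p−1)(q−1) = 382 · 430 = 164260.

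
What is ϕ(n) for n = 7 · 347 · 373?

772272

φ(906017) = 906017 · (1 − 1/7) · (1 − 1/347) · (1 − 1/373)
       = 906017 · 772272/906017 = 772272.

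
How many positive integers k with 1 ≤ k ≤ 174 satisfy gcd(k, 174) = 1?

56

Factor 174: 174 = 2 · 3 · 29.
φ(174) = 174 · (1 − 1/2) · (1 − 1/3) · (1 − 1/29)
       = 174 · 56/174 = 56.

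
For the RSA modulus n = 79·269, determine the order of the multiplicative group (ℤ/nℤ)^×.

20904

φ(79) = 79 − 1 = 78.
φ(269) = 269 − 1 = 268.
Multiply: 78 · 268 = 20904.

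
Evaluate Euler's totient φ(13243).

13243 = 17 · 19 · 41.
φ(13243) = 13243 · (1 − 1/17) · (1 − 1/19) · (1 − 1/41)
       = 13243 · 11520/13243 = 11520.

11520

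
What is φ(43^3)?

77658

φ(79507) = 79507 · (1 − 1/43)
       = 79507 · 42/43 = 77658.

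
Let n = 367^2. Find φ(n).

φ(367^2) = 367^2 − 367^1 = 134689 − 367 = 134322.

134322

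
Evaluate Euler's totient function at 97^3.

903264

φ(912673) = 912673 · (1 − 1/97)
       = 912673 · 96/97 = 903264.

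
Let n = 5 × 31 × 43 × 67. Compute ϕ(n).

332640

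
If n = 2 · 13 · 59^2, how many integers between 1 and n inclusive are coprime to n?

41064

φ(90506) = 90506 · (1 − 1/2) · (1 − 1/13) · (1 − 1/59)
       = 90506 · 696/1534 = 41064.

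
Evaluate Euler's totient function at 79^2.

6162

φ(6241) = 6241 · (1 − 1/79)
       = 6241 · 78/79 = 6162.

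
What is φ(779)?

First factor: 779 = 19 · 41.
φ(779) = 779 · (1 − 1/19) · (1 − 1/41)
       = 779 · 720/779 = 720.

720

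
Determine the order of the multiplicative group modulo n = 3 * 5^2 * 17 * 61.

φ(3) = 3 − 1 = 2.
φ(5^2) = 5^2 − 5^1 = 25 − 5 = 20.
φ(17) = 17 − 1 = 16.
φ(61) = 61 − 1 = 60.
φ(77775) = 2 × 20 × 16 × 60 = 38400.

38400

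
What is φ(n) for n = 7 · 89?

528

φ(623) = 623 · (1 − 1/7) · (1 − 1/89)
       = 623 · 528/623 = 528.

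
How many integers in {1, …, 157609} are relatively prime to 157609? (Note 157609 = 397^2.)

157212

φ(397^2) = 397^1·(397−1) = 397·396 = 157212.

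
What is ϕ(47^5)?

φ(229345007) = 229345007 · (1 − 1/47)
       = 229345007 · 46/47 = 224465326.

224465326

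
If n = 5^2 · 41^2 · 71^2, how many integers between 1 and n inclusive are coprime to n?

163016000

φ(211848025) = 211848025 · (1 − 1/5) · (1 − 1/41) · (1 − 1/71)
       = 211848025 · 11200/14555 = 163016000.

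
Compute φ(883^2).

φ(779689) = 779689 · (1 − 1/883)
       = 779689 · 882/883 = 778806.

778806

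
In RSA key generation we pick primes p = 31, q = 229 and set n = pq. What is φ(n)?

6840

φ(n) = (p − 1)(q − 1) = (31−1)(229−1) = 30·228 = 6840.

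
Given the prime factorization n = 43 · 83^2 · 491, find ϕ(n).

140067480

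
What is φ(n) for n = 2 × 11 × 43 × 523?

φ(2) = 2 − 1 = 1.
φ(11) = 11 − 1 = 10.
φ(43) = 43 − 1 = 42.
φ(523) = 523 − 1 = 522.
Since φ is multiplicative, φ(494758) = 1 · 10 · 42 · 522 = 219240.

219240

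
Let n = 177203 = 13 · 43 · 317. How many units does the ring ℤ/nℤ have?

159264

φ(177203) = 177203 · (1 − 1/13) · (1 − 1/43) · (1 − 1/317)
       = 177203 · 159264/177203 = 159264.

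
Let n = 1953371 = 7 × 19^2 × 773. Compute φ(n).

φ(7) = 7 − 1 = 6.
φ(19^2) = 19^2 − 19^1 = 361 − 19 = 342.
φ(773) = 773 − 1 = 772.
Multiply: 6 · 342 · 772 = 1584144.

1584144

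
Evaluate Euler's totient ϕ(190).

72

First factor: 190 = 2 * 5 * 19.
φ(2) = 2 − 1 = 1.
φ(5) = 5 − 1 = 4.
φ(19) = 19 − 1 = 18.
φ(190) = 1 × 4 × 18 = 72.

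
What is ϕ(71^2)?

φ(71^2) = 71^1·(71−1) = 71·70 = 4970.

4970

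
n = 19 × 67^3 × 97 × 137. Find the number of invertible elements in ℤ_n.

69626760192

φ(19) = 19 − 1 = 18.
φ(67^3) = 67^3 − 67^2 = 300763 − 4489 = 296274.
φ(97) = 97 − 1 = 96.
φ(137) = 137 − 1 = 136.
Since φ is multiplicative, φ(75939950633) = 18 · 296274 · 96 · 136 = 69626760192.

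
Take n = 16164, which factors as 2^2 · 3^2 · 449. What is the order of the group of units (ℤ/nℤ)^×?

φ(16164) = 16164 · (1 − 1/2) · (1 − 1/3) · (1 − 1/449)
       = 16164 · 896/2694 = 5376.

5376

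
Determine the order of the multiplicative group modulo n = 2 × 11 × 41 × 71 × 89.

2464000

φ(2) = 2 − 1 = 1.
φ(11) = 11 − 1 = 10.
φ(41) = 41 − 1 = 40.
φ(71) = 71 − 1 = 70.
φ(89) = 89 − 1 = 88.
Since φ is multiplicative, φ(5699738) = 1 · 10 · 40 · 70 · 88 = 2464000.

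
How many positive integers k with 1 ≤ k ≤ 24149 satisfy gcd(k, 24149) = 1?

21600

Prime factorization: 24149 = 19 × 31 × 41.
φ(24149) = 24149 · (1 − 1/19) · (1 − 1/31) · (1 − 1/41)
       = 24149 · 21600/24149 = 21600.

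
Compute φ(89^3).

φ(89^3) = 89^3 − 89^2 = 704969 − 7921 = 697048.

697048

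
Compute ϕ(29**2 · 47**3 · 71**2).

410077522960

φ(29^2) = 29^2 − 29^1 = 841 − 29 = 812.
φ(47^3) = 47^3 − 47^2 = 103823 − 2209 = 101614.
φ(71^2) = 71^1·(71−1) = 71·70 = 4970.
Multiply: 812 · 101614 · 4970 = 410077522960.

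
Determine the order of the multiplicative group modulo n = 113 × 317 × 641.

φ(22961261) = 22961261 · (1 − 1/113) · (1 − 1/317) · (1 − 1/641)
       = 22961261 · 22650880/22961261 = 22650880.

22650880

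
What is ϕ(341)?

300

Prime factorization: 341 = 11 × 31.
φ(341) = 341 · (1 − 1/11) · (1 − 1/31)
       = 341 · 300/341 = 300.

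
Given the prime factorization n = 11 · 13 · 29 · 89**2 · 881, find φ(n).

φ(28939428947) = 28939428947 · (1 − 1/11) · (1 − 1/13) · (1 − 1/29) · (1 − 1/89) · (1 − 1/881)
       = 28939428947 · 260198400/325162123 = 23157657600.

23157657600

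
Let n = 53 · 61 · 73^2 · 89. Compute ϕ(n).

1443087360

φ(53) = 53 − 1 = 52.
φ(61) = 61 − 1 = 60.
φ(73^2) = 73^1·(73−1) = 73·72 = 5256.
φ(89) = 89 − 1 = 88.
Since φ is multiplicative, φ(1533350473) = 52 · 60 · 5256 · 88 = 1443087360.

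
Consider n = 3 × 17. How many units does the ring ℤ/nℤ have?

32

φ(3) = 3 − 1 = 2.
φ(17) = 17 − 1 = 16.
Multiply: 2 · 16 = 32.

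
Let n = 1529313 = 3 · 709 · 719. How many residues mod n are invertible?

1016688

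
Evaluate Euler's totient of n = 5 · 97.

φ(485) = 485 · (1 − 1/5) · (1 − 1/97)
       = 485 · 384/485 = 384.

384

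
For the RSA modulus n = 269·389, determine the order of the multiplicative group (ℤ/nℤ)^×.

φ(n) = (p − 1)(q − 1) = (269−1)(389−1) = 268·388 = 103984.

103984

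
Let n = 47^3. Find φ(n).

101614

φ(103823) = 103823 · (1 − 1/47)
       = 103823 · 46/47 = 101614.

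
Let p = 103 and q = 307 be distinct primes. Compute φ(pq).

φ(31621) = 31621 · (1 − 1/103) · (1 − 1/307)
       = 31621 · 31212/31621 = 31212.

31212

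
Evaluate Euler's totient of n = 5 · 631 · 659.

1658160

φ(2079145) = 2079145 · (1 − 1/5) · (1 − 1/631) · (1 − 1/659)
       = 2079145 · 1658160/2079145 = 1658160.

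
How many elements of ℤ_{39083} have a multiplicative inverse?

31680

Factor 39083: 39083 = 11^2 · 17 · 19.
φ(39083) = 39083 · (1 − 1/11) · (1 − 1/17) · (1 − 1/19)
       = 39083 · 2880/3553 = 31680.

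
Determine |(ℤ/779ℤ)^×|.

720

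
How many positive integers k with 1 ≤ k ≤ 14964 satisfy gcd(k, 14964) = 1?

4704

Factor 14964: 14964 = 2^2 * 3 * 29 * 43.
φ(2^2) = 2^1·(2−1) = 2·1 = 2.
φ(3) = 3 − 1 = 2.
φ(29) = 29 − 1 = 28.
φ(43) = 43 − 1 = 42.
φ(14964) = 2 × 2 × 28 × 42 = 4704.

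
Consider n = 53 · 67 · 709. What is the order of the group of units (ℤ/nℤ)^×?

2429856

φ(2517659) = 2517659 · (1 − 1/53) · (1 − 1/67) · (1 − 1/709)
       = 2517659 · 2429856/2517659 = 2429856.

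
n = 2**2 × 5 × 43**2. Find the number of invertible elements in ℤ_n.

φ(36980) = 36980 · (1 − 1/2) · (1 − 1/5) · (1 − 1/43)
       = 36980 · 168/430 = 14448.

14448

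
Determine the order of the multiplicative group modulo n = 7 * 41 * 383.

φ(7) = 7 − 1 = 6.
φ(41) = 41 − 1 = 40.
φ(383) = 383 − 1 = 382.
φ(109921) = 6 × 40 × 382 = 91680.

91680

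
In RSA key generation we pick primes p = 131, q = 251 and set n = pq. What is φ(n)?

32500

For distinct primes, φ(pq) = (p−1)(q−1) = 130 × 250 = 32500.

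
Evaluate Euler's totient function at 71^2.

φ(71^2) = 71^1·(71−1) = 71·70 = 4970.

4970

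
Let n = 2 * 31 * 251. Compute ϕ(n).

φ(2) = 2 − 1 = 1.
φ(31) = 31 − 1 = 30.
φ(251) = 251 − 1 = 250.
Since φ is multiplicative, φ(15562) = 1 · 30 · 250 = 7500.

7500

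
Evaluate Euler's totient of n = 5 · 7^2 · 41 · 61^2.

24595200

φ(37377445) = 37377445 · (1 − 1/5) · (1 − 1/7) · (1 − 1/41) · (1 − 1/61)
       = 37377445 · 57600/87535 = 24595200.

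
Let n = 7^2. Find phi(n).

φ(7^2) = 7^2 − 7^1 = 49 − 7 = 42.

42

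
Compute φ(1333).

1260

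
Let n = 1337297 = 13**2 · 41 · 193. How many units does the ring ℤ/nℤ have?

1198080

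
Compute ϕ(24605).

Factor 24605: 24605 = 5 · 7 · 19 · 37.
φ(24605) = 24605 · (1 − 1/5) · (1 − 1/7) · (1 − 1/19) · (1 − 1/37)
       = 24605 · 15552/24605 = 15552.

15552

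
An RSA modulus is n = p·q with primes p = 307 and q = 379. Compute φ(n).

115668

φ(307) = 307 − 1 = 306.
φ(379) = 379 − 1 = 378.
Since φ is multiplicative, φ(116353) = 306 · 378 = 115668.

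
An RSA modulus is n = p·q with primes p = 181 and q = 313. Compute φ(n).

56160

φ(n) = (p − 1)(q − 1) = (181−1)(313−1) = 180·312 = 56160.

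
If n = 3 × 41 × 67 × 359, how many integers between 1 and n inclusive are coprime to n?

1890240

φ(2958519) = 2958519 · (1 − 1/3) · (1 − 1/41) · (1 − 1/67) · (1 − 1/359)
       = 2958519 · 1890240/2958519 = 1890240.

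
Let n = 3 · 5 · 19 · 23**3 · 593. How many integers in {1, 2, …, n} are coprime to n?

992116224

φ(3) = 3 − 1 = 2.
φ(5) = 5 − 1 = 4.
φ(19) = 19 − 1 = 18.
φ(23^3) = 23^2·(23−1) = 529·22 = 11638.
φ(593) = 593 − 1 = 592.
φ(2056283835) = 2 × 4 × 18 × 11638 × 592 = 992116224.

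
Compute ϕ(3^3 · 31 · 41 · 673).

14515200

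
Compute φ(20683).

Factor 20683: 20683 = 13 × 37 × 43.
φ(13) = 13 − 1 = 12.
φ(37) = 37 − 1 = 36.
φ(43) = 43 − 1 = 42.
Multiply: 12 · 36 · 42 = 18144.

18144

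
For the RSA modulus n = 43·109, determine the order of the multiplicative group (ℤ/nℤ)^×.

4536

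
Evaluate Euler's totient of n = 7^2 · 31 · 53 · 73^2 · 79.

φ(33892722437) = 33892722437 · (1 − 1/7) · (1 − 1/31) · (1 − 1/53) · (1 − 1/73) · (1 − 1/79)
       = 33892722437 · 52565760/66326267 = 26861103360.

26861103360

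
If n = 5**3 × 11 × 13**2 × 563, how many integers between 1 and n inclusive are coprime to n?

φ(5^3) = 5^2·(5−1) = 25·4 = 100.
φ(11) = 11 − 1 = 10.
φ(13^2) = 13^2 − 13^1 = 169 − 13 = 156.
φ(563) = 563 − 1 = 562.
Multiply: 100 · 10 · 156 · 562 = 87672000.

87672000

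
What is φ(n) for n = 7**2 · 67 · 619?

1713096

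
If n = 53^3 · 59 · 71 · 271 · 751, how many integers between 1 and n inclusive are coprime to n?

120089806200000

φ(53^3) = 53^2·(53−1) = 2809·52 = 146068.
φ(59) = 59 − 1 = 58.
φ(71) = 71 − 1 = 70.
φ(271) = 271 − 1 = 270.
φ(751) = 751 − 1 = 750.
Since φ is multiplicative, φ(126925007296313) = 146068 · 58 · 70 · 270 · 750 = 120089806200000.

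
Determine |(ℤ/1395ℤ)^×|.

1395 = 3^2 · 5 · 31.
φ(1395) = 1395 · (1 − 1/3) · (1 − 1/5) · (1 − 1/31)
       = 1395 · 240/465 = 720.

720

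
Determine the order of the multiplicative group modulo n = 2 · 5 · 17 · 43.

φ(7310) = 7310 · (1 − 1/2) · (1 − 1/5) · (1 − 1/17) · (1 − 1/43)
       = 7310 · 2688/7310 = 2688.

2688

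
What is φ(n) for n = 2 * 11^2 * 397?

φ(96074) = 96074 · (1 − 1/2) · (1 − 1/11) · (1 − 1/397)
       = 96074 · 3960/8734 = 43560.

43560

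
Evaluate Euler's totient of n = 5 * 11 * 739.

φ(40645) = 40645 · (1 − 1/5) · (1 − 1/11) · (1 − 1/739)
       = 40645 · 29520/40645 = 29520.

29520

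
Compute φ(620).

620 = 2^2 · 5 · 31.
φ(620) = 620 · (1 − 1/2) · (1 − 1/5) · (1 − 1/31)
       = 620 · 120/310 = 240.

240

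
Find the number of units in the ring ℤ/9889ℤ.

8400

First factor: 9889 = 11 × 29 × 31.
φ(11) = 11 − 1 = 10.
φ(29) = 29 − 1 = 28.
φ(31) = 31 − 1 = 30.
φ(9889) = 10 × 28 × 30 = 8400.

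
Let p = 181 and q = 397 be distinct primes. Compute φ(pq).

φ(n) = (p − 1)(q − 1) = (181−1)(397−1) = 180·396 = 71280.

71280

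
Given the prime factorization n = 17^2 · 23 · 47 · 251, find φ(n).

68816000

φ(17^2) = 17^2 − 17^1 = 289 − 17 = 272.
φ(23) = 23 − 1 = 22.
φ(47) = 47 − 1 = 46.
φ(251) = 251 − 1 = 250.
Multiply: 272 · 22 · 46 · 250 = 68816000.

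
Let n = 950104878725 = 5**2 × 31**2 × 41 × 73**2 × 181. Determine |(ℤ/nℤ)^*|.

φ(5^2) = 5^2 − 5^1 = 25 − 5 = 20.
φ(31^2) = 31^1·(31−1) = 31·30 = 930.
φ(41) = 41 − 1 = 40.
φ(73^2) = 73^1·(73−1) = 73·72 = 5256.
φ(181) = 181 − 1 = 180.
Since φ is multiplicative, φ(950104878725) = 20 · 930 · 40 · 5256 · 180 = 703883520000.

703883520000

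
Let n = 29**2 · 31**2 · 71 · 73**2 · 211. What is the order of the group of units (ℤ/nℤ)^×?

φ(29^2) = 29^1·(29−1) = 29·28 = 812.
φ(31^2) = 31^2 − 31^1 = 961 − 31 = 930.
φ(71) = 71 − 1 = 70.
φ(73^2) = 73^1·(73−1) = 73·72 = 5256.
φ(211) = 211 − 1 = 210.
Multiply: 812 · 930 · 70 · 5256 · 210 = 58346078112000.

58346078112000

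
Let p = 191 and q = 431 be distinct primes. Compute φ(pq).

φ(n) = (p − 1)(q − 1) = (191−1)(431−1) = 190·430 = 81700.

81700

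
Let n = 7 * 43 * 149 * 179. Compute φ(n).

φ(7) = 7 − 1 = 6.
φ(43) = 43 − 1 = 42.
φ(149) = 149 − 1 = 148.
φ(179) = 179 − 1 = 178.
Since φ is multiplicative, φ(8027971) = 6 · 42 · 148 · 178 = 6638688.

6638688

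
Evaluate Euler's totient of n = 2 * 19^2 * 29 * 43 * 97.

φ(87332398) = 87332398 · (1 − 1/2) · (1 − 1/19) · (1 − 1/29) · (1 − 1/43) · (1 − 1/97)
       = 87332398 · 2032128/4596442 = 38610432.

38610432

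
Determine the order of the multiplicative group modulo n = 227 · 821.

φ(227) = 227 − 1 = 226.
φ(821) = 821 − 1 = 820.
Multiply: 226 · 820 = 185320.

185320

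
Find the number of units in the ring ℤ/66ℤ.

20

Factor 66: 66 = 2 * 3 * 11.
φ(66) = 66 · (1 − 1/2) · (1 − 1/3) · (1 − 1/11)
       = 66 · 20/66 = 20.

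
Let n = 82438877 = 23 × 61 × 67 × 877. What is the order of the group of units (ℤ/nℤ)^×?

76317120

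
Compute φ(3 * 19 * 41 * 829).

1192320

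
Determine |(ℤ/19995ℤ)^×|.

First factor: 19995 = 3 · 5 · 31 · 43.
φ(3) = 3 − 1 = 2.
φ(5) = 5 − 1 = 4.
φ(31) = 31 − 1 = 30.
φ(43) = 43 − 1 = 42.
φ(19995) = 2 × 4 × 30 × 42 = 10080.

10080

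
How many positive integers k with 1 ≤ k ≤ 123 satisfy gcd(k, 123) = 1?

80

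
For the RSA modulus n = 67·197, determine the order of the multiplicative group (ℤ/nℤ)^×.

φ(n) = (p − 1)(q − 1) = (67−1)(197−1) = 66·196 = 12936.

12936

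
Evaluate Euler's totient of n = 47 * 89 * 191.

769120

φ(798953) = 798953 · (1 − 1/47) · (1 − 1/89) · (1 − 1/191)
       = 798953 · 769120/798953 = 769120.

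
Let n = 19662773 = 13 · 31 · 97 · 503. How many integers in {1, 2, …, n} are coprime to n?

17349120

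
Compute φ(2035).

2035 = 5 · 11 · 37.
φ(2035) = 2035 · (1 − 1/5) · (1 − 1/11) · (1 − 1/37)
       = 2035 · 1440/2035 = 1440.

1440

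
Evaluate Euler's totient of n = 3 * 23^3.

23276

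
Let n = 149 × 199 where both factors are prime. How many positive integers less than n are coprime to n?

29304

For distinct primes, φ(pq) = (p−1)(q−1) = 148 × 198 = 29304.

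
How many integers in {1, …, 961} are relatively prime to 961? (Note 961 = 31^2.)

φ(31^2) = 31^2 − 31^1 = 961 − 31 = 930.

930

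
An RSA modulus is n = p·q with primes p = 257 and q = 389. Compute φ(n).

φ(257) = 257 − 1 = 256.
φ(389) = 389 − 1 = 388.
Multiply: 256 · 388 = 99328.

99328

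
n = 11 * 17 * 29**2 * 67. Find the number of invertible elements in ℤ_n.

φ(11) = 11 − 1 = 10.
φ(17) = 17 − 1 = 16.
φ(29^2) = 29^1·(29−1) = 29·28 = 812.
φ(67) = 67 − 1 = 66.
Since φ is multiplicative, φ(10536889) = 10 · 16 · 812 · 66 = 8574720.

8574720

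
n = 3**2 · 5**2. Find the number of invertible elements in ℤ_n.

120

φ(225) = 225 · (1 − 1/3) · (1 − 1/5)
       = 225 · 8/15 = 120.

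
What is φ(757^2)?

572292

φ(573049) = 573049 · (1 − 1/757)
       = 573049 · 756/757 = 572292.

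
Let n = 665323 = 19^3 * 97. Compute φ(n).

623808

φ(19^3) = 19^3 − 19^2 = 6859 − 361 = 6498.
φ(97) = 97 − 1 = 96.
φ(665323) = 6498 × 96 = 623808.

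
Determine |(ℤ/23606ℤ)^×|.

First factor: 23606 = 2 × 11 × 29 × 37.
φ(2) = 2 − 1 = 1.
φ(11) = 11 − 1 = 10.
φ(29) = 29 − 1 = 28.
φ(37) = 37 − 1 = 36.
Multiply: 1 · 10 · 28 · 36 = 10080.

10080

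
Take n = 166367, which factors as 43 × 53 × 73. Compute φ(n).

φ(166367) = 166367 · (1 − 1/43) · (1 − 1/53) · (1 − 1/73)
       = 166367 · 157248/166367 = 157248.

157248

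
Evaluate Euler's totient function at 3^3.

φ(3^3) = 3^2·(3−1) = 9·2 = 18.

18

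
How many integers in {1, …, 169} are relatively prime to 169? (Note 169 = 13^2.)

φ(13^2) = 13^2 − 13^1 = 169 − 13 = 156.

156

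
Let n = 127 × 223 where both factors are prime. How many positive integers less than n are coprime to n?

27972

For distinct primes, φ(pq) = (p−1)(q−1) = 126 × 222 = 27972.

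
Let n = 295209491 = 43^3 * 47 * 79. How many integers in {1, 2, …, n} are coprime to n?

φ(43^3) = 43^2·(43−1) = 1849·42 = 77658.
φ(47) = 47 − 1 = 46.
φ(79) = 79 − 1 = 78.
Multiply: 77658 · 46 · 78 = 278636904.

278636904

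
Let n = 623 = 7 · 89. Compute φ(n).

528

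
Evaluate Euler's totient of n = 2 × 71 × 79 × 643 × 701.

2453724000

φ(5056434974) = 5056434974 · (1 − 1/2) · (1 − 1/71) · (1 − 1/79) · (1 − 1/643) · (1 − 1/701)
       = 5056434974 · 2453724000/5056434974 = 2453724000.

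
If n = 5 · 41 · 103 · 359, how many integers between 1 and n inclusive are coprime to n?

φ(5) = 5 − 1 = 4.
φ(41) = 41 − 1 = 40.
φ(103) = 103 − 1 = 102.
φ(359) = 359 − 1 = 358.
Since φ is multiplicative, φ(7580285) = 4 · 40 · 102 · 358 = 5842560.

5842560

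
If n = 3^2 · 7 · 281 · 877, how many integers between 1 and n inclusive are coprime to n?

8830080

φ(15525531) = 15525531 · (1 − 1/3) · (1 − 1/7) · (1 − 1/281) · (1 − 1/877)
       = 15525531 · 2943360/5175177 = 8830080.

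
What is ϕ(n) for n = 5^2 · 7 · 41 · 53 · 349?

86860800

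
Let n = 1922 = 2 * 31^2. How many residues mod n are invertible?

φ(2) = 2 − 1 = 1.
φ(31^2) = 31^2 − 31^1 = 961 − 31 = 930.
Multiply: 1 · 930 = 930.

930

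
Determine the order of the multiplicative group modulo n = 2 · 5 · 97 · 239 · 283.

φ(65607890) = 65607890 · (1 − 1/2) · (1 − 1/5) · (1 − 1/97) · (1 − 1/239) · (1 − 1/283)
       = 65607890 · 25772544/65607890 = 25772544.

25772544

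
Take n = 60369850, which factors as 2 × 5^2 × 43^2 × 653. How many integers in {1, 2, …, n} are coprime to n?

23550240

φ(2) = 2 − 1 = 1.
φ(5^2) = 5^2 − 5^1 = 25 − 5 = 20.
φ(43^2) = 43^1·(43−1) = 43·42 = 1806.
φ(653) = 653 − 1 = 652.
Multiply: 1 · 20 · 1806 · 652 = 23550240.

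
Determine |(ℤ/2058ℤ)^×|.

Factor 2058: 2058 = 2 · 3 · 7^3.
φ(2) = 2 − 1 = 1.
φ(3) = 3 − 1 = 2.
φ(7^3) = 7^3 − 7^2 = 343 − 49 = 294.
Multiply: 1 · 2 · 294 = 588.

588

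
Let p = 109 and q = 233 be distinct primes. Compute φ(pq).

φ(25397) = 25397 · (1 − 1/109) · (1 − 1/233)
       = 25397 · 25056/25397 = 25056.

25056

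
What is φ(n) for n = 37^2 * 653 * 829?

φ(37^2) = 37^1·(37−1) = 37·36 = 1332.
φ(653) = 653 − 1 = 652.
φ(829) = 829 − 1 = 828.
φ(741090353) = 1332 × 652 × 828 = 719088192.

719088192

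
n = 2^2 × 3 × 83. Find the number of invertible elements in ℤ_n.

φ(2^2) = 2^1·(2−1) = 2·1 = 2.
φ(3) = 3 − 1 = 2.
φ(83) = 83 − 1 = 82.
Since φ is multiplicative, φ(996) = 2 · 2 · 82 = 328.

328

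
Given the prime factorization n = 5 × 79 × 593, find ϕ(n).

184704

φ(5) = 5 − 1 = 4.
φ(79) = 79 − 1 = 78.
φ(593) = 593 − 1 = 592.
φ(234235) = 4 × 78 × 592 = 184704.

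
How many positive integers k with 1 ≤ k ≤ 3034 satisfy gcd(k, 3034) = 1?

First factor: 3034 = 2 × 37 × 41.
φ(2) = 2 − 1 = 1.
φ(37) = 37 − 1 = 36.
φ(41) = 41 − 1 = 40.
Since φ is multiplicative, φ(3034) = 1 · 36 · 40 = 1440.

1440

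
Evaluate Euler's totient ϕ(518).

Prime factorization: 518 = 2 × 7 × 37.
φ(2) = 2 − 1 = 1.
φ(7) = 7 − 1 = 6.
φ(37) = 37 − 1 = 36.
Multiply: 1 · 6 · 36 = 216.

216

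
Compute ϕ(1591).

Prime factorization: 1591 = 37 * 43.
φ(37) = 37 − 1 = 36.
φ(43) = 43 − 1 = 42.
Since φ is multiplicative, φ(1591) = 36 · 42 = 1512.

1512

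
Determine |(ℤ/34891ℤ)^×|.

31680

Prime factorization: 34891 = 23 * 37 * 41.
φ(23) = 23 − 1 = 22.
φ(37) = 37 − 1 = 36.
φ(41) = 41 − 1 = 40.
Since φ is multiplicative, φ(34891) = 22 · 36 · 40 = 31680.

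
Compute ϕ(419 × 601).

φ(251819) = 251819 · (1 − 1/419) · (1 − 1/601)
       = 251819 · 250800/251819 = 250800.

250800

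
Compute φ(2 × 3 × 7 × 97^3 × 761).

8237767680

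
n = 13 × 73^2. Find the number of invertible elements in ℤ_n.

63072

φ(13) = 13 − 1 = 12.
φ(73^2) = 73^2 − 73^1 = 5329 − 73 = 5256.
Multiply: 12 · 5256 = 63072.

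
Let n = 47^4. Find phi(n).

4775858

φ(4879681) = 4879681 · (1 − 1/47)
       = 4879681 · 46/47 = 4775858.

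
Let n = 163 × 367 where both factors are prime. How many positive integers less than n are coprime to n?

59292

For distinct primes, φ(pq) = (p−1)(q−1) = 162 × 366 = 59292.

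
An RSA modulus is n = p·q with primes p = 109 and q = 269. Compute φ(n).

φ(n) = (p − 1)(q − 1) = (109−1)(269−1) = 108·268 = 28944.

28944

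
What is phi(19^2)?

342

φ(19^2) = 19^2 − 19^1 = 361 − 19 = 342.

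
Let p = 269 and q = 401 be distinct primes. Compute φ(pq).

φ(n) = (p − 1)(q − 1) = (269−1)(401−1) = 268·400 = 107200.

107200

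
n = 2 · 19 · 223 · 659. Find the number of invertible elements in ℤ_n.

φ(5584366) = 5584366 · (1 − 1/2) · (1 − 1/19) · (1 − 1/223) · (1 − 1/659)
       = 5584366 · 2629368/5584366 = 2629368.

2629368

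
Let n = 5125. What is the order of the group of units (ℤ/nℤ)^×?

First factor: 5125 = 5^3 × 41.
φ(5125) = 5125 · (1 − 1/5) · (1 − 1/41)
       = 5125 · 160/205 = 4000.

4000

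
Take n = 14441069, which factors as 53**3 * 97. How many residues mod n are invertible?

14022528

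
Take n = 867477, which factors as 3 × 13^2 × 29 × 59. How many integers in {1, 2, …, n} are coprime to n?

φ(867477) = 867477 · (1 − 1/3) · (1 − 1/13) · (1 − 1/29) · (1 − 1/59)
       = 867477 · 38976/66729 = 506688.

506688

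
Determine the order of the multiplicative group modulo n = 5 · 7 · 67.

φ(2345) = 2345 · (1 − 1/5) · (1 − 1/7) · (1 − 1/67)
       = 2345 · 1584/2345 = 1584.

1584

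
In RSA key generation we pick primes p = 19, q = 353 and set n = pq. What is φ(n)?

For distinct primes, φ(pq) = (p−1)(q−1) = 18 × 352 = 6336.

6336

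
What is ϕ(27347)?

Factor 27347: 27347 = 23 * 29 * 41.
φ(27347) = 27347 · (1 − 1/23) · (1 − 1/29) · (1 − 1/41)
       = 27347 · 24640/27347 = 24640.

24640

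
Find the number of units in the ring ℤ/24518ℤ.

10560

Prime factorization: 24518 = 2 * 13 * 23 * 41.
φ(2) = 2 − 1 = 1.
φ(13) = 13 − 1 = 12.
φ(23) = 23 − 1 = 22.
φ(41) = 41 − 1 = 40.
Since φ is multiplicative, φ(24518) = 1 · 12 · 22 · 40 = 10560.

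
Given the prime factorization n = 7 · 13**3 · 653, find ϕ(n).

7933536

φ(7) = 7 − 1 = 6.
φ(13^3) = 13^3 − 13^2 = 2197 − 169 = 2028.
φ(653) = 653 − 1 = 652.
Multiply: 6 · 2028 · 652 = 7933536.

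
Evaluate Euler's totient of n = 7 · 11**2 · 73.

φ(7) = 7 − 1 = 6.
φ(11^2) = 11^1·(11−1) = 11·10 = 110.
φ(73) = 73 − 1 = 72.
Multiply: 6 · 110 · 72 = 47520.

47520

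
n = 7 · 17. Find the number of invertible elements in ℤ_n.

96

φ(119) = 119 · (1 − 1/7) · (1 − 1/17)
       = 119 · 96/119 = 96.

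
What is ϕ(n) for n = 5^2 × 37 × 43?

30240

φ(5^2) = 5^2 − 5^1 = 25 − 5 = 20.
φ(37) = 37 − 1 = 36.
φ(43) = 43 − 1 = 42.
φ(39775) = 20 × 36 × 42 = 30240.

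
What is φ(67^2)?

4422

φ(4489) = 4489 · (1 − 1/67)
       = 4489 · 66/67 = 4422.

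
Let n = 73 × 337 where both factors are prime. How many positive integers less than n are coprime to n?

φ(73) = 73 − 1 = 72.
φ(337) = 337 − 1 = 336.
Multiply: 72 · 336 = 24192.

24192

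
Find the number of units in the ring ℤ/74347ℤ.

54432

Factor 74347: 74347 = 7 · 13 · 19 · 43.
φ(74347) = 74347 · (1 − 1/7) · (1 − 1/13) · (1 − 1/19) · (1 − 1/43)
       = 74347 · 54432/74347 = 54432.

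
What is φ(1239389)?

1088640

Factor 1239389: 1239389 = 19 × 37 × 41 × 43.
φ(1239389) = 1239389 · (1 − 1/19) · (1 − 1/37) · (1 − 1/41) · (1 − 1/43)
       = 1239389 · 1088640/1239389 = 1088640.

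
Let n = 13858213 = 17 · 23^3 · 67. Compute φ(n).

12289728

φ(17) = 17 − 1 = 16.
φ(23^3) = 23^2·(23−1) = 529·22 = 11638.
φ(67) = 67 − 1 = 66.
φ(13858213) = 16 × 11638 × 66 = 12289728.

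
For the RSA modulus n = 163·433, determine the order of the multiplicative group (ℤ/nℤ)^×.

φ(70579) = 70579 · (1 − 1/163) · (1 − 1/433)
       = 70579 · 69984/70579 = 69984.

69984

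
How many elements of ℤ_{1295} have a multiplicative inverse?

Factor 1295: 1295 = 5 · 7 · 37.
φ(1295) = 1295 · (1 − 1/5) · (1 − 1/7) · (1 − 1/37)
       = 1295 · 864/1295 = 864.

864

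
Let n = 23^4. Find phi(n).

267674

φ(23^4) = 23^4 − 23^3 = 279841 − 12167 = 267674.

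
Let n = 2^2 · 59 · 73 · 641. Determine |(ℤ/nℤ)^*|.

5345280

φ(11043148) = 11043148 · (1 − 1/2) · (1 − 1/59) · (1 − 1/73) · (1 − 1/641)
       = 11043148 · 2672640/5521574 = 5345280.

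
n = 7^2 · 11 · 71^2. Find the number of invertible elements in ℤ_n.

φ(7^2) = 7^2 − 7^1 = 49 − 7 = 42.
φ(11) = 11 − 1 = 10.
φ(71^2) = 71^2 − 71^1 = 5041 − 71 = 4970.
Since φ is multiplicative, φ(2717099) = 42 · 10 · 4970 = 2087400.

2087400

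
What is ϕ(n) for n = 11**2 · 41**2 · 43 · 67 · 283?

φ(11^2) = 11^1·(11−1) = 11·10 = 110.
φ(41^2) = 41^1·(41−1) = 41·40 = 1640.
φ(43) = 43 − 1 = 42.
φ(67) = 67 − 1 = 66.
φ(283) = 283 − 1 = 282.
φ(165837513523) = 110 × 1640 × 42 × 66 × 282 = 141019401600.

141019401600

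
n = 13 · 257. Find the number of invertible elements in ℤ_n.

φ(3341) = 3341 · (1 − 1/13) · (1 − 1/257)
       = 3341 · 3072/3341 = 3072.

3072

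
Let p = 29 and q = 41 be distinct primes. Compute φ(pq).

φ(1189) = 1189 · (1 − 1/29) · (1 − 1/41)
       = 1189 · 1120/1189 = 1120.

1120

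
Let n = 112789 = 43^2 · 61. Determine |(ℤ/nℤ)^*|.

φ(112789) = 112789 · (1 − 1/43) · (1 − 1/61)
       = 112789 · 2520/2623 = 108360.

108360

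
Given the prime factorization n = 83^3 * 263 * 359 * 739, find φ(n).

39103057532304

φ(83^3) = 83^3 − 83^2 = 571787 − 6889 = 564898.
φ(263) = 263 − 1 = 262.
φ(359) = 359 − 1 = 358.
φ(739) = 739 − 1 = 738.
Multiply: 564898 · 262 · 358 · 738 = 39103057532304.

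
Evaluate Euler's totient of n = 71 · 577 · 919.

37013760

φ(37648673) = 37648673 · (1 − 1/71) · (1 − 1/577) · (1 − 1/919)
       = 37648673 · 37013760/37648673 = 37013760.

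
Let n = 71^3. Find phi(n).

352870

φ(71^3) = 71^3 − 71^2 = 357911 − 5041 = 352870.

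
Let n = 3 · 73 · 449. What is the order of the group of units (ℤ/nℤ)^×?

φ(3) = 3 − 1 = 2.
φ(73) = 73 − 1 = 72.
φ(449) = 449 − 1 = 448.
Since φ is multiplicative, φ(98331) = 2 · 72 · 448 = 64512.

64512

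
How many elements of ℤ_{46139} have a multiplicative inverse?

Factor 46139: 46139 = 29 · 37 · 43.
φ(29) = 29 − 1 = 28.
φ(37) = 37 − 1 = 36.
φ(43) = 43 − 1 = 42.
Multiply: 28 · 36 · 42 = 42336.

42336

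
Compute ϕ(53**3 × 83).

φ(12356791) = 12356791 · (1 − 1/53) · (1 − 1/83)
       = 12356791 · 4264/4399 = 11977576.

11977576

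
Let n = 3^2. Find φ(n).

6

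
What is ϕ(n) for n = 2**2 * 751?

1500

φ(3004) = 3004 · (1 − 1/2) · (1 − 1/751)
       = 3004 · 750/1502 = 1500.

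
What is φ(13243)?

13243 = 17 · 19 · 41.
φ(17) = 17 − 1 = 16.
φ(19) = 19 − 1 = 18.
φ(41) = 41 − 1 = 40.
φ(13243) = 16 × 18 × 40 = 11520.

11520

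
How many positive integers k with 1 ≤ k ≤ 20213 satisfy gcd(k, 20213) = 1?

17920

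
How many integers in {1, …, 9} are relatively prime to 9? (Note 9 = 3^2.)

6

φ(9) = 9 · (1 − 1/3)
       = 9 · 2/3 = 6.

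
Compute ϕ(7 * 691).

4140

φ(4837) = 4837 · (1 − 1/7) · (1 − 1/691)
       = 4837 · 4140/4837 = 4140.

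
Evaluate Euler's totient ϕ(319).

319 = 11 · 29.
φ(319) = 319 · (1 − 1/11) · (1 − 1/29)
       = 319 · 280/319 = 280.

280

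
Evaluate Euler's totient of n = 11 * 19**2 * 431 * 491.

720594000

φ(11) = 11 − 1 = 10.
φ(19^2) = 19^1·(19−1) = 19·18 = 342.
φ(431) = 431 − 1 = 430.
φ(491) = 491 − 1 = 490.
Since φ is multiplicative, φ(840346991) = 10 · 342 · 430 · 490 = 720594000.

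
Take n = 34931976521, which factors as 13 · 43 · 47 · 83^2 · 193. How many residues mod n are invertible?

φ(34931976521) = 34931976521 · (1 − 1/13) · (1 − 1/43) · (1 − 1/47) · (1 − 1/83) · (1 − 1/193)
       = 34931976521 · 365008896/420867187 = 30295738368.

30295738368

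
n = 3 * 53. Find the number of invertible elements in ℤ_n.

φ(159) = 159 · (1 − 1/3) · (1 − 1/53)
       = 159 · 104/159 = 104.

104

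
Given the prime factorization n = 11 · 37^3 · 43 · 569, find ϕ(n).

φ(11) = 11 − 1 = 10.
φ(37^3) = 37^2·(37−1) = 1369·36 = 49284.
φ(43) = 43 − 1 = 42.
φ(569) = 569 − 1 = 568.
φ(13632596461) = 10 × 49284 × 42 × 568 = 11757191040.

11757191040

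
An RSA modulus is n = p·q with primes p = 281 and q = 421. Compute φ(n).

117600

φ(pq) = (p−1)(q−1) = 280 · 420 = 117600.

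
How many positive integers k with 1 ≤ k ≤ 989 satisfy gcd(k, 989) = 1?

989 = 23 · 43.
φ(23) = 23 − 1 = 22.
φ(43) = 43 − 1 = 42.
φ(989) = 22 × 42 = 924.

924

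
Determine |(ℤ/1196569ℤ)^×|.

1016400

Factor 1196569: 1196569 = 11^3 · 29 · 31.
φ(1196569) = 1196569 · (1 − 1/11) · (1 − 1/29) · (1 − 1/31)
       = 1196569 · 8400/9889 = 1016400.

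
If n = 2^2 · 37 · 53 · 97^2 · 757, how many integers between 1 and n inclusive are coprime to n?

φ(55869776372) = 55869776372 · (1 − 1/2) · (1 − 1/37) · (1 − 1/53) · (1 − 1/97) · (1 − 1/757)
       = 55869776372 · 135862272/287988538 = 26357280768.

26357280768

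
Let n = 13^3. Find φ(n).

2028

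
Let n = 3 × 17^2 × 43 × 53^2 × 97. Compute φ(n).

6045032448

φ(3) = 3 − 1 = 2.
φ(17^2) = 17^1·(17−1) = 17·16 = 272.
φ(43) = 43 − 1 = 42.
φ(53^2) = 53^2 − 53^1 = 2809 − 53 = 2756.
φ(97) = 97 − 1 = 96.
Since φ is multiplicative, φ(10158065913) = 2 · 272 · 42 · 2756 · 96 = 6045032448.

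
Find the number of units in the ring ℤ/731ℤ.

672

First factor: 731 = 17 · 43.
φ(17) = 17 − 1 = 16.
φ(43) = 43 − 1 = 42.
φ(731) = 16 × 42 = 672.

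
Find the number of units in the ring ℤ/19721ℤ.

17280

Factor 19721: 19721 = 13 × 37 × 41.
φ(13) = 13 − 1 = 12.
φ(37) = 37 − 1 = 36.
φ(41) = 41 − 1 = 40.
Multiply: 12 · 36 · 40 = 17280.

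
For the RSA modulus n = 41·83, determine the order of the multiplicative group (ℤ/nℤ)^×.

3280

φ(41) = 41 − 1 = 40.
φ(83) = 83 − 1 = 82.
Multiply: 40 · 82 = 3280.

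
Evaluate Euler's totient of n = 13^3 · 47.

φ(103259) = 103259 · (1 − 1/13) · (1 − 1/47)
       = 103259 · 552/611 = 93288.

93288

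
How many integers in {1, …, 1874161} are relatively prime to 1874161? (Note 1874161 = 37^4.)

φ(1874161) = 1874161 · (1 − 1/37)
       = 1874161 · 36/37 = 1823508.

1823508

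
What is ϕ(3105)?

1584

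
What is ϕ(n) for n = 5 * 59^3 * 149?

119523616

φ(153007355) = 153007355 · (1 − 1/5) · (1 − 1/59) · (1 − 1/149)
       = 153007355 · 34336/43955 = 119523616.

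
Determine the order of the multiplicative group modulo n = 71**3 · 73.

φ(71^3) = 71^3 − 71^2 = 357911 − 5041 = 352870.
φ(73) = 73 − 1 = 72.
φ(26127503) = 352870 × 72 = 25406640.

25406640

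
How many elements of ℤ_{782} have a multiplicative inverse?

352

Prime factorization: 782 = 2 · 17 · 23.
φ(782) = 782 · (1 − 1/2) · (1 − 1/17) · (1 − 1/23)
       = 782 · 352/782 = 352.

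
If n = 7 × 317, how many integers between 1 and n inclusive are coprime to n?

1896

φ(2219) = 2219 · (1 − 1/7) · (1 − 1/317)
       = 2219 · 1896/2219 = 1896.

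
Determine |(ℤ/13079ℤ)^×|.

13079 = 11 · 29 · 41.
φ(13079) = 13079 · (1 − 1/11) · (1 − 1/29) · (1 − 1/41)
       = 13079 · 11200/13079 = 11200.

11200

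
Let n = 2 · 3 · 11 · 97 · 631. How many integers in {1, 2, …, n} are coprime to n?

1209600

φ(4039662) = 4039662 · (1 − 1/2) · (1 − 1/3) · (1 − 1/11) · (1 − 1/97) · (1 − 1/631)
       = 4039662 · 1209600/4039662 = 1209600.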